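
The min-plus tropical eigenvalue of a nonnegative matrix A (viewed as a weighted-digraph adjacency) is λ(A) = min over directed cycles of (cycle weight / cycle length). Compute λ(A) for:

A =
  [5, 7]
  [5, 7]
λ(A) = 5

Enumerate directed cycles and compute their means (weight / length). Sample:
  cycle 0 → 0: weight = 5, length = 1, mean = 5/1 ≈ 5.000
  cycle 1 → 1: weight = 7, length = 1, mean = 7/1 ≈ 7.000
  cycle 0 → 1 → 0: weight = 12, length = 2, mean = 12/2 ≈ 6.000
  cycle 1 → 0 → 1: weight = 12, length = 2, mean = 12/2 ≈ 6.000
Minimum mean = 5.000, attained e.g. along the cycle 0 → 0 with weight 5 and length 1. So λ(A) = 5/1 = 5.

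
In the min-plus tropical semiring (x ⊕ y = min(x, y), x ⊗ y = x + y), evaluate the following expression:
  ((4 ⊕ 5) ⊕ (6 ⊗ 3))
((4 ⊕ 5) ⊕ (6 ⊗ 3)) = 4

Expand innermost to outermost. Recall ⊕ takes the minimum of its arguments and ⊗ takes their sum. Working out the expression ((4 ⊕ 5) ⊕ (6 ⊗ 3)) gives 4.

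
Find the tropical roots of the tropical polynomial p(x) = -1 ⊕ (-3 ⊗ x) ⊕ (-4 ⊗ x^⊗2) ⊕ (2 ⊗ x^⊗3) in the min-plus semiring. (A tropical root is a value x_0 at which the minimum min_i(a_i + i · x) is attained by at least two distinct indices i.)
Roots: {-6, 1, 2}

Each tropical root is a break point of the lower envelope of the lines y = a_i + i · x (there are 4 lines, with slopes 0, 1, ..., 3). Only the lines that attain the minimum somewhere contribute to roots; other lines are dominated. Here the surviving (envelope) indices are i = 3, i = 2, i = 1, i = 0.
Intersections between consecutive envelope lines give the roots: for adjacent envelope indices i < j the intersection is x = (a_i − a_j) / (j − i). Reading off the sorted break points: {-6, 1, 2}.
Verification: at each break x_0, at least two indices attain the minimum of min_i(a_i + i · x_0).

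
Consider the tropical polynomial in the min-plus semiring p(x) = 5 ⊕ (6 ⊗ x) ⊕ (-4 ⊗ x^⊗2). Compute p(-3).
p(-3) = -10

A tropical monomial a ⊗ x^⊗i evaluates to a + i · x. Evaluating each term at x = -3:
  Term 0 contributes 5 + 0 · -3 = 5
  Term 1 contributes 6 + 1 · -3 = 3
  Term 2 contributes -4 + 2 · -3 = -10
p(-3) = ⊕ of these = min[5, 3, -10] = -10.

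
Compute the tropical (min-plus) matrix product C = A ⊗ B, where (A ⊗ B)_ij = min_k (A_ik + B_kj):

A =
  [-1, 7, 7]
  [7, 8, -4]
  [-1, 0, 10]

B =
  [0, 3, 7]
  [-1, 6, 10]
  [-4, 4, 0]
A ⊗ B =
  [-1, 2, 6]
  [-8, 0, -4]
  [-1, 2, 6]

Apply the min-plus product entry-by-entry:
  C[0][0] = min over k of (A[0][0] + B[0][0] = -1 + 0 = -1, A[0][1] + B[1][0] = 7 + -1 = 6, A[0][2] + B[2][0] = 7 + -4 = 3) = -1 (attained at k = 0)
  C[0][1] = min over k of (A[0][0] + B[0][1] = -1 + 3 = 2, A[0][1] + B[1][1] = 7 + 6 = 13, A[0][2] + B[2][1] = 7 + 4 = 11) = 2 (attained at k = 0)
  C[0][2] = min over k of (A[0][0] + B[0][2] = -1 + 7 = 6, A[0][1] + B[1][2] = 7 + 10 = 17, A[0][2] + B[2][2] = 7 + 0 = 7) = 6 (attained at k = 0)
  C[1][0] = min over k of (A[1][0] + B[0][0] = 7 + 0 = 7, A[1][1] + B[1][0] = 8 + -1 = 7, A[1][2] + B[2][0] = -4 + -4 = -8) = -8 (attained at k = 2)
  C[1][1] = min over k of (A[1][0] + B[0][1] = 7 + 3 = 10, A[1][1] + B[1][1] = 8 + 6 = 14, A[1][2] + B[2][1] = -4 + 4 = 0) = 0 (attained at k = 2)
  C[1][2] = min over k of (A[1][0] + B[0][2] = 7 + 7 = 14, A[1][1] + B[1][2] = 8 + 10 = 18, A[1][2] + B[2][2] = -4 + 0 = -4) = -4 (attained at k = 2)
  C[2][0] = min over k of (A[2][0] + B[0][0] = -1 + 0 = -1, A[2][1] + B[1][0] = 0 + -1 = -1, A[2][2] + B[2][0] = 10 + -4 = 6) = -1 (attained at k = 0)
  C[2][1] = min over k of (A[2][0] + B[0][1] = -1 + 3 = 2, A[2][1] + B[1][1] = 0 + 6 = 6, A[2][2] + B[2][1] = 10 + 4 = 14) = 2 (attained at k = 0)
  C[2][2] = min over k of (A[2][0] + B[0][2] = -1 + 7 = 6, A[2][1] + B[1][2] = 0 + 10 = 10, A[2][2] + B[2][2] = 10 + 0 = 10) = 6 (attained at k = 0)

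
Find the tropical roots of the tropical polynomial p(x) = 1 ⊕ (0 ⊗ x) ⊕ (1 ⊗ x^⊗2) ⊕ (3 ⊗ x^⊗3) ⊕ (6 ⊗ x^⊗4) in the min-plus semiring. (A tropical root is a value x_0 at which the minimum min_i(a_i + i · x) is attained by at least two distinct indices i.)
Roots: {-3, -2, -1, 1}

Each tropical root is a break point of the lower envelope of the lines y = a_i + i · x (there are 5 lines, with slopes 0, 1, ..., 4). Only the lines that attain the minimum somewhere contribute to roots; other lines are dominated. Here the surviving (envelope) indices are i = 4, i = 3, i = 2, i = 1, i = 0.
Intersections between consecutive envelope lines give the roots: for adjacent envelope indices i < j the intersection is x = (a_i − a_j) / (j − i). Reading off the sorted break points: {-3, -2, -1, 1}.
Verification: at each break x_0, at least two indices attain the minimum of min_i(a_i + i · x_0).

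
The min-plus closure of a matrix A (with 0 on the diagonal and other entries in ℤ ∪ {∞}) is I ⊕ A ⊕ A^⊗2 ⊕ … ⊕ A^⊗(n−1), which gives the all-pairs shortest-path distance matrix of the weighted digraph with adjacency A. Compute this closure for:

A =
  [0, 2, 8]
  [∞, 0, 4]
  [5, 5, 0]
Closure =
  [0, 2, 6]
  [9, 0, 4]
  [5, 5, 0]

This is the Floyd-Warshall all-pairs shortest-path computation. For each intermediate vertex k = 0, 1, …, 2, update dist[i][j] ← min(dist[i][j], dist[i][k] + dist[k][j]). The final matrix gives, for each (i, j), the minimum total weight of any directed path from i to j (possibly empty when i = j).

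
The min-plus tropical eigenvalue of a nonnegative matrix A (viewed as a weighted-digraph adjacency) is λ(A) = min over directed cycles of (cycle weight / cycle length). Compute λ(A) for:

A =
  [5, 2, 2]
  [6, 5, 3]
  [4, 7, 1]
λ(A) = 1

Enumerate directed cycles and compute their means (weight / length). Sample:
  cycle 0 → 0: weight = 5, length = 1, mean = 5/1 ≈ 5.000
  cycle 1 → 1: weight = 5, length = 1, mean = 5/1 ≈ 5.000
  cycle 2 → 2: weight = 1, length = 1, mean = 1/1 ≈ 1.000
  cycle 0 → 1 → 0: weight = 8, length = 2, mean = 8/2 ≈ 4.000
  cycle 0 → 2 → 0: weight = 6, length = 2, mean = 6/2 ≈ 3.000
  cycle 1 → 0 → 1: weight = 8, length = 2, mean = 8/2 ≈ 4.000
Minimum mean = 1.000, attained e.g. along the cycle 2 → 2 with weight 1 and length 1. So λ(A) = 1/1 = 1.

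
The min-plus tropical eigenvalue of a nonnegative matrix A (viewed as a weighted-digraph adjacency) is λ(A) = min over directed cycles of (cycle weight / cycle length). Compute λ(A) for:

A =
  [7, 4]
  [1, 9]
λ(A) = 5/2

Enumerate directed cycles and compute their means (weight / length). Sample:
  cycle 0 → 0: weight = 7, length = 1, mean = 7/1 ≈ 7.000
  cycle 1 → 1: weight = 9, length = 1, mean = 9/1 ≈ 9.000
  cycle 0 → 1 → 0: weight = 5, length = 2, mean = 5/2 ≈ 2.500
  cycle 1 → 0 → 1: weight = 5, length = 2, mean = 5/2 ≈ 2.500
Minimum mean = 2.500, attained e.g. along the cycle 0 → 1 → 0 with weight 5 and length 2. So λ(A) = 5/2 = 5/2.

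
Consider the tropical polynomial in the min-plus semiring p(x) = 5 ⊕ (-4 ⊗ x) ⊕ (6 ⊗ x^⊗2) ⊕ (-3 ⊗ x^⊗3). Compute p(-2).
p(-2) = -9

A tropical monomial a ⊗ x^⊗i evaluates to a + i · x. Evaluating each term at x = -2:
  Term 0 contributes 5 + 0 · -2 = 5
  Term 1 contributes -4 + 1 · -2 = -6
  Term 2 contributes 6 + 2 · -2 = 2
  Term 3 contributes -3 + 3 · -2 = -9
p(-2) = ⊕ of these = min[5, -6, 2, -9] = -9.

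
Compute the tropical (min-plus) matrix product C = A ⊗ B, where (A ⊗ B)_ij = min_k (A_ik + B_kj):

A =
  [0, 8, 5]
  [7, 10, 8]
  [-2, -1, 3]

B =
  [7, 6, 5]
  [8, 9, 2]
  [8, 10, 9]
A ⊗ B =
  [7, 6, 5]
  [14, 13, 12]
  [5, 4, 1]

Apply the min-plus product entry-by-entry:
  C[0][0] = min over k of (A[0][0] + B[0][0] = 0 + 7 = 7, A[0][1] + B[1][0] = 8 + 8 = 16, A[0][2] + B[2][0] = 5 + 8 = 13) = 7 (attained at k = 0)
  C[0][1] = min over k of (A[0][0] + B[0][1] = 0 + 6 = 6, A[0][1] + B[1][1] = 8 + 9 = 17, A[0][2] + B[2][1] = 5 + 10 = 15) = 6 (attained at k = 0)
  C[0][2] = min over k of (A[0][0] + B[0][2] = 0 + 5 = 5, A[0][1] + B[1][2] = 8 + 2 = 10, A[0][2] + B[2][2] = 5 + 9 = 14) = 5 (attained at k = 0)
  C[1][0] = min over k of (A[1][0] + B[0][0] = 7 + 7 = 14, A[1][1] + B[1][0] = 10 + 8 = 18, A[1][2] + B[2][0] = 8 + 8 = 16) = 14 (attained at k = 0)
  C[1][1] = min over k of (A[1][0] + B[0][1] = 7 + 6 = 13, A[1][1] + B[1][1] = 10 + 9 = 19, A[1][2] + B[2][1] = 8 + 10 = 18) = 13 (attained at k = 0)
  C[1][2] = min over k of (A[1][0] + B[0][2] = 7 + 5 = 12, A[1][1] + B[1][2] = 10 + 2 = 12, A[1][2] + B[2][2] = 8 + 9 = 17) = 12 (attained at k = 0)
  C[2][0] = min over k of (A[2][0] + B[0][0] = -2 + 7 = 5, A[2][1] + B[1][0] = -1 + 8 = 7, A[2][2] + B[2][0] = 3 + 8 = 11) = 5 (attained at k = 0)
  C[2][1] = min over k of (A[2][0] + B[0][1] = -2 + 6 = 4, A[2][1] + B[1][1] = -1 + 9 = 8, A[2][2] + B[2][1] = 3 + 10 = 13) = 4 (attained at k = 0)
  C[2][2] = min over k of (A[2][0] + B[0][2] = -2 + 5 = 3, A[2][1] + B[1][2] = -1 + 2 = 1, A[2][2] + B[2][2] = 3 + 9 = 12) = 1 (attained at k = 1)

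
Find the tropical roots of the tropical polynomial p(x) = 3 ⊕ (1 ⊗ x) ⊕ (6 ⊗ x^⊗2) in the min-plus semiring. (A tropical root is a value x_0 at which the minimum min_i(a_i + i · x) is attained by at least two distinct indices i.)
Roots: {-5, 2}

Each tropical root is a break point of the lower envelope of the lines y = a_i + i · x (there are 3 lines, with slopes 0, 1, ..., 2). Only the lines that attain the minimum somewhere contribute to roots; other lines are dominated. Here the surviving (envelope) indices are i = 2, i = 1, i = 0.
Intersections between consecutive envelope lines give the roots: for adjacent envelope indices i < j the intersection is x = (a_i − a_j) / (j − i). Reading off the sorted break points: {-5, 2}.
Verification: at each break x_0, at least two indices attain the minimum of min_i(a_i + i · x_0).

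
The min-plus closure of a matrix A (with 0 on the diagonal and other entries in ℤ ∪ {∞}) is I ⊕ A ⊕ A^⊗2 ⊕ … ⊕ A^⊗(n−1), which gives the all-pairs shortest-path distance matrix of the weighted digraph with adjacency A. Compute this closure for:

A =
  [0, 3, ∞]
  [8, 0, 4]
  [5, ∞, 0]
Closure =
  [0, 3, 7]
  [8, 0, 4]
  [5, 8, 0]

This is the Floyd-Warshall all-pairs shortest-path computation. For each intermediate vertex k = 0, 1, …, 2, update dist[i][j] ← min(dist[i][j], dist[i][k] + dist[k][j]). The final matrix gives, for each (i, j), the minimum total weight of any directed path from i to j (possibly empty when i = j).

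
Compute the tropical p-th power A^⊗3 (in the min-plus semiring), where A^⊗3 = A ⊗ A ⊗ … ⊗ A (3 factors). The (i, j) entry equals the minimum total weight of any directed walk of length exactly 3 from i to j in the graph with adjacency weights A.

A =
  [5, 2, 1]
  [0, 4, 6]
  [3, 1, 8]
A^⊗3 =
  [2, 4, 3]
  [2, 2, 5]
  [5, 3, 2]

Each entry (A^⊗3)_ij equals the minimum over all length-3 walks i = v_0 → v_1 → … → v_3 = j of Σ_t A[v_t][v_{t+1}]. For example, for (i, j) = (0, 2) we minimise over 9 possible intermediate vertex sequences; the minimum is 3, attained along the walk 0 → 1 → 0 → 2.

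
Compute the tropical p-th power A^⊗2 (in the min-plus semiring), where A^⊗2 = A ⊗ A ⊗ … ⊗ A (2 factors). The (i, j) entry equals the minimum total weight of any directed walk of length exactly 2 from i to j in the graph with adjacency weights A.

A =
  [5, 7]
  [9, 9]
A^⊗2 =
  [10, 12]
  [14, 16]

Each entry (A^⊗2)_ij equals the minimum over all length-2 walks i = v_0 → v_1 → … → v_2 = j of Σ_t A[v_t][v_{t+1}]. For example, for (i, j) = (0, 1) we minimise over 2 possible intermediate vertex sequences; the minimum is 12, attained along the walk 0 → 0 → 1.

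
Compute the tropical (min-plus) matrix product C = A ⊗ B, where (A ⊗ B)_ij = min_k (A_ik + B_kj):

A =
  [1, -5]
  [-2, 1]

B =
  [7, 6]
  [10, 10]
A ⊗ B =
  [5, 5]
  [5, 4]

Apply the min-plus product entry-by-entry:
  C[0][0] = min over k of (A[0][0] + B[0][0] = 1 + 7 = 8, A[0][1] + B[1][0] = -5 + 10 = 5) = 5 (attained at k = 1)
  C[0][1] = min over k of (A[0][0] + B[0][1] = 1 + 6 = 7, A[0][1] + B[1][1] = -5 + 10 = 5) = 5 (attained at k = 1)
  C[1][0] = min over k of (A[1][0] + B[0][0] = -2 + 7 = 5, A[1][1] + B[1][0] = 1 + 10 = 11) = 5 (attained at k = 0)
  C[1][1] = min over k of (A[1][0] + B[0][1] = -2 + 6 = 4, A[1][1] + B[1][1] = 1 + 10 = 11) = 4 (attained at k = 0)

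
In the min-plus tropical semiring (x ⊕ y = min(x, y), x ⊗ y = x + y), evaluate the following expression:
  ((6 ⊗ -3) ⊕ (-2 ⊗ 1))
((6 ⊗ -3) ⊕ (-2 ⊗ 1)) = -1

Expand innermost to outermost. Recall ⊕ takes the minimum of its arguments and ⊗ takes their sum. Working out the expression ((6 ⊗ -3) ⊕ (-2 ⊗ 1)) gives -1.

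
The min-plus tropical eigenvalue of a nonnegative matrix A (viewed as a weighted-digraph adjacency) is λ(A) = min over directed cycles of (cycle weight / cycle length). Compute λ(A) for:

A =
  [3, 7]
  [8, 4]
λ(A) = 3

Enumerate directed cycles and compute their means (weight / length). Sample:
  cycle 0 → 0: weight = 3, length = 1, mean = 3/1 ≈ 3.000
  cycle 1 → 1: weight = 4, length = 1, mean = 4/1 ≈ 4.000
  cycle 0 → 1 → 0: weight = 15, length = 2, mean = 15/2 ≈ 7.500
  cycle 1 → 0 → 1: weight = 15, length = 2, mean = 15/2 ≈ 7.500
Minimum mean = 3.000, attained e.g. along the cycle 0 → 0 with weight 3 and length 1. So λ(A) = 3/1 = 3.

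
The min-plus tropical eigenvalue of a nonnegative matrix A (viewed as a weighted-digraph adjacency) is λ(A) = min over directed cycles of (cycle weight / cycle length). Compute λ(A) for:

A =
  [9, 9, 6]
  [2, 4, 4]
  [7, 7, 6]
λ(A) = 4

Enumerate directed cycles and compute their means (weight / length). Sample:
  cycle 0 → 0: weight = 9, length = 1, mean = 9/1 ≈ 9.000
  cycle 1 → 1: weight = 4, length = 1, mean = 4/1 ≈ 4.000
  cycle 2 → 2: weight = 6, length = 1, mean = 6/1 ≈ 6.000
  cycle 0 → 1 → 0: weight = 11, length = 2, mean = 11/2 ≈ 5.500
  cycle 0 → 2 → 0: weight = 13, length = 2, mean = 13/2 ≈ 6.500
  cycle 1 → 0 → 1: weight = 11, length = 2, mean = 11/2 ≈ 5.500
Minimum mean = 4.000, attained e.g. along the cycle 1 → 1 with weight 4 and length 1. So λ(A) = 4/1 = 4.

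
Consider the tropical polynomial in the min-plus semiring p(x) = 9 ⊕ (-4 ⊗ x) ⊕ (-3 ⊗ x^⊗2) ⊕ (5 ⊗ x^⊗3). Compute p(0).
p(0) = -4

A tropical monomial a ⊗ x^⊗i evaluates to a + i · x. Evaluating each term at x = 0:
  Term 0 contributes 9 + 0 · 0 = 9
  Term 1 contributes -4 + 1 · 0 = -4
  Term 2 contributes -3 + 2 · 0 = -3
  Term 3 contributes 5 + 3 · 0 = 5
p(0) = ⊕ of these = min[9, -4, -3, 5] = -4.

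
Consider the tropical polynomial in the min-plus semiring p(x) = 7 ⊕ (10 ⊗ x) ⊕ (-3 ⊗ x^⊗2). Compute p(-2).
p(-2) = -7

A tropical monomial a ⊗ x^⊗i evaluates to a + i · x. Evaluating each term at x = -2:
  Term 0 contributes 7 + 0 · -2 = 7
  Term 1 contributes 10 + 1 · -2 = 8
  Term 2 contributes -3 + 2 · -2 = -7
p(-2) = ⊕ of these = min[7, 8, -7] = -7.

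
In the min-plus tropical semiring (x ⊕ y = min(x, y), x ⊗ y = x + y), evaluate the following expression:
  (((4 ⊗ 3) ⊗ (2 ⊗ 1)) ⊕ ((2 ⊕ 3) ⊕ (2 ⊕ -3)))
(((4 ⊗ 3) ⊗ (2 ⊗ 1)) ⊕ ((2 ⊕ 3) ⊕ (2 ⊕ -3))) = -3

Expand innermost to outermost. Recall ⊕ takes the minimum of its arguments and ⊗ takes their sum. Working out the expression (((4 ⊗ 3) ⊗ (2 ⊗ 1)) ⊕ ((2 ⊕ 3) ⊕ (2 ⊕ -3))) gives -3.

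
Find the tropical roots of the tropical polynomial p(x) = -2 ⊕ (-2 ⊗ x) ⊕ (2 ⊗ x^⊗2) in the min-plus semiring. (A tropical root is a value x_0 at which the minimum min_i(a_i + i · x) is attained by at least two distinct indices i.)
Roots: {-4, 0}

Each tropical root is a break point of the lower envelope of the lines y = a_i + i · x (there are 3 lines, with slopes 0, 1, ..., 2). Only the lines that attain the minimum somewhere contribute to roots; other lines are dominated. Here the surviving (envelope) indices are i = 2, i = 1, i = 0.
Intersections between consecutive envelope lines give the roots: for adjacent envelope indices i < j the intersection is x = (a_i − a_j) / (j − i). Reading off the sorted break points: {-4, 0}.
Verification: at each break x_0, at least two indices attain the minimum of min_i(a_i + i · x_0).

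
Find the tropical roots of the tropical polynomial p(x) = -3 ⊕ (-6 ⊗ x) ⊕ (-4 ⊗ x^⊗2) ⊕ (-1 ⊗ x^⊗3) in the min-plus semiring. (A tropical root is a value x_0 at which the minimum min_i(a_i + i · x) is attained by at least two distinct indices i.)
Roots: {-3, -2, 3}

Each tropical root is a break point of the lower envelope of the lines y = a_i + i · x (there are 4 lines, with slopes 0, 1, ..., 3). Only the lines that attain the minimum somewhere contribute to roots; other lines are dominated. Here the surviving (envelope) indices are i = 3, i = 2, i = 1, i = 0.
Intersections between consecutive envelope lines give the roots: for adjacent envelope indices i < j the intersection is x = (a_i − a_j) / (j − i). Reading off the sorted break points: {-3, -2, 3}.
Verification: at each break x_0, at least two indices attain the minimum of min_i(a_i + i · x_0).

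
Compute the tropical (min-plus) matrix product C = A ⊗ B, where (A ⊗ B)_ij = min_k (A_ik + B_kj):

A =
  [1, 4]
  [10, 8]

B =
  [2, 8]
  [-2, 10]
A ⊗ B =
  [2, 9]
  [6, 18]

Apply the min-plus product entry-by-entry:
  C[0][0] = min over k of (A[0][0] + B[0][0] = 1 + 2 = 3, A[0][1] + B[1][0] = 4 + -2 = 2) = 2 (attained at k = 1)
  C[0][1] = min over k of (A[0][0] + B[0][1] = 1 + 8 = 9, A[0][1] + B[1][1] = 4 + 10 = 14) = 9 (attained at k = 0)
  C[1][0] = min over k of (A[1][0] + B[0][0] = 10 + 2 = 12, A[1][1] + B[1][0] = 8 + -2 = 6) = 6 (attained at k = 1)
  C[1][1] = min over k of (A[1][0] + B[0][1] = 10 + 8 = 18, A[1][1] + B[1][1] = 8 + 10 = 18) = 18 (attained at k = 0)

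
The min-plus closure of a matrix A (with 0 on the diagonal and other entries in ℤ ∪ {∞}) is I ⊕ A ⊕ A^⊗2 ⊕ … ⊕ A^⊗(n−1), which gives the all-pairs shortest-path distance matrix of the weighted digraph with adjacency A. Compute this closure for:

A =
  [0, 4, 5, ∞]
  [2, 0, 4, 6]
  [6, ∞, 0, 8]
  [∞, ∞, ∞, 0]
Closure =
  [0, 4, 5, 10]
  [2, 0, 4, 6]
  [6, 10, 0, 8]
  [∞, ∞, ∞, 0]

This is the Floyd-Warshall all-pairs shortest-path computation. For each intermediate vertex k = 0, 1, …, 3, update dist[i][j] ← min(dist[i][j], dist[i][k] + dist[k][j]). The final matrix gives, for each (i, j), the minimum total weight of any directed path from i to j (possibly empty when i = j).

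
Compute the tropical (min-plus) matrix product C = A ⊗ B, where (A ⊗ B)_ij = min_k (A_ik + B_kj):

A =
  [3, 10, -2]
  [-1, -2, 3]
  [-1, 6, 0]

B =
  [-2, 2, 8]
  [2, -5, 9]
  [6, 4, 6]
A ⊗ B =
  [1, 2, 4]
  [-3, -7, 7]
  [-3, 1, 6]

Apply the min-plus product entry-by-entry:
  C[0][0] = min over k of (A[0][0] + B[0][0] = 3 + -2 = 1, A[0][1] + B[1][0] = 10 + 2 = 12, A[0][2] + B[2][0] = -2 + 6 = 4) = 1 (attained at k = 0)
  C[0][1] = min over k of (A[0][0] + B[0][1] = 3 + 2 = 5, A[0][1] + B[1][1] = 10 + -5 = 5, A[0][2] + B[2][1] = -2 + 4 = 2) = 2 (attained at k = 2)
  C[0][2] = min over k of (A[0][0] + B[0][2] = 3 + 8 = 11, A[0][1] + B[1][2] = 10 + 9 = 19, A[0][2] + B[2][2] = -2 + 6 = 4) = 4 (attained at k = 2)
  C[1][0] = min over k of (A[1][0] + B[0][0] = -1 + -2 = -3, A[1][1] + B[1][0] = -2 + 2 = 0, A[1][2] + B[2][0] = 3 + 6 = 9) = -3 (attained at k = 0)
  C[1][1] = min over k of (A[1][0] + B[0][1] = -1 + 2 = 1, A[1][1] + B[1][1] = -2 + -5 = -7, A[1][2] + B[2][1] = 3 + 4 = 7) = -7 (attained at k = 1)
  C[1][2] = min over k of (A[1][0] + B[0][2] = -1 + 8 = 7, A[1][1] + B[1][2] = -2 + 9 = 7, A[1][2] + B[2][2] = 3 + 6 = 9) = 7 (attained at k = 0)
  C[2][0] = min over k of (A[2][0] + B[0][0] = -1 + -2 = -3, A[2][1] + B[1][0] = 6 + 2 = 8, A[2][2] + B[2][0] = 0 + 6 = 6) = -3 (attained at k = 0)
  C[2][1] = min over k of (A[2][0] + B[0][1] = -1 + 2 = 1, A[2][1] + B[1][1] = 6 + -5 = 1, A[2][2] + B[2][1] = 0 + 4 = 4) = 1 (attained at k = 0)
  C[2][2] = min over k of (A[2][0] + B[0][2] = -1 + 8 = 7, A[2][1] + B[1][2] = 6 + 9 = 15, A[2][2] + B[2][2] = 0 + 6 = 6) = 6 (attained at k = 2)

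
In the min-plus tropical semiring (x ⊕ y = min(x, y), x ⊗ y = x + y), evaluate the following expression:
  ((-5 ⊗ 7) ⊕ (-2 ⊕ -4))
((-5 ⊗ 7) ⊕ (-2 ⊕ -4)) = -4

Expand innermost to outermost. Recall ⊕ takes the minimum of its arguments and ⊗ takes their sum. Working out the expression ((-5 ⊗ 7) ⊕ (-2 ⊕ -4)) gives -4.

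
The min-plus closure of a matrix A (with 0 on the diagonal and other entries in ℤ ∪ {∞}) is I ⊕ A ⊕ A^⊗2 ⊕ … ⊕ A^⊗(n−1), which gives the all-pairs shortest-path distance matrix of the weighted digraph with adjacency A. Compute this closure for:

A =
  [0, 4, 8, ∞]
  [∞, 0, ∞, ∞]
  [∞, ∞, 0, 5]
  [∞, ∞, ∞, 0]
Closure =
  [0, 4, 8, 13]
  [∞, 0, ∞, ∞]
  [∞, ∞, 0, 5]
  [∞, ∞, ∞, 0]

This is the Floyd-Warshall all-pairs shortest-path computation. For each intermediate vertex k = 0, 1, …, 3, update dist[i][j] ← min(dist[i][j], dist[i][k] + dist[k][j]). The final matrix gives, for each (i, j), the minimum total weight of any directed path from i to j (possibly empty when i = j).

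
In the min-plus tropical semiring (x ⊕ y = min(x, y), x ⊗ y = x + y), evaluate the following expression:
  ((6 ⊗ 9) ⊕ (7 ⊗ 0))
((6 ⊗ 9) ⊕ (7 ⊗ 0)) = 7

Expand innermost to outermost. Recall ⊕ takes the minimum of its arguments and ⊗ takes their sum. Working out the expression ((6 ⊗ 9) ⊕ (7 ⊗ 0)) gives 7.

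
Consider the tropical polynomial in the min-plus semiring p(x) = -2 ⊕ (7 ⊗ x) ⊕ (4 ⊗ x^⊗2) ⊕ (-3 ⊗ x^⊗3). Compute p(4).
p(4) = -2

A tropical monomial a ⊗ x^⊗i evaluates to a + i · x. Evaluating each term at x = 4:
  Term 0 contributes -2 + 0 · 4 = -2
  Term 1 contributes 7 + 1 · 4 = 11
  Term 2 contributes 4 + 2 · 4 = 12
  Term 3 contributes -3 + 3 · 4 = 9
p(4) = ⊕ of these = min[-2, 11, 12, 9] = -2.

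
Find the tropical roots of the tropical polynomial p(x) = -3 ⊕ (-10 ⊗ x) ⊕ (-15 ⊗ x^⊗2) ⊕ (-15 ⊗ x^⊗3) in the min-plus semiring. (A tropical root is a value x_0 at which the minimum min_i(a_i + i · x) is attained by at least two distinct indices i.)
Roots: {0, 5, 7}

Each tropical root is a break point of the lower envelope of the lines y = a_i + i · x (there are 4 lines, with slopes 0, 1, ..., 3). Only the lines that attain the minimum somewhere contribute to roots; other lines are dominated. Here the surviving (envelope) indices are i = 3, i = 2, i = 1, i = 0.
Intersections between consecutive envelope lines give the roots: for adjacent envelope indices i < j the intersection is x = (a_i − a_j) / (j − i). Reading off the sorted break points: {0, 5, 7}.
Verification: at each break x_0, at least two indices attain the minimum of min_i(a_i + i · x_0).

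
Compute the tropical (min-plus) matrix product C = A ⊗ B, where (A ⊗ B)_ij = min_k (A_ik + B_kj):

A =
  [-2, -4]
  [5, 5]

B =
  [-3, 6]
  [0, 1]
A ⊗ B =
  [-5, -3]
  [2, 6]

Apply the min-plus product entry-by-entry:
  C[0][0] = min over k of (A[0][0] + B[0][0] = -2 + -3 = -5, A[0][1] + B[1][0] = -4 + 0 = -4) = -5 (attained at k = 0)
  C[0][1] = min over k of (A[0][0] + B[0][1] = -2 + 6 = 4, A[0][1] + B[1][1] = -4 + 1 = -3) = -3 (attained at k = 1)
  C[1][0] = min over k of (A[1][0] + B[0][0] = 5 + -3 = 2, A[1][1] + B[1][0] = 5 + 0 = 5) = 2 (attained at k = 0)
  C[1][1] = min over k of (A[1][0] + B[0][1] = 5 + 6 = 11, A[1][1] + B[1][1] = 5 + 1 = 6) = 6 (attained at k = 1)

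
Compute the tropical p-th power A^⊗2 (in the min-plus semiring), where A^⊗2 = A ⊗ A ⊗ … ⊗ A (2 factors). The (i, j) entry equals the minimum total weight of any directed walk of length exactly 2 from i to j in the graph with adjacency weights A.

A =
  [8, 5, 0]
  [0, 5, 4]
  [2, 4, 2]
A^⊗2 =
  [2, 4, 2]
  [5, 5, 0]
  [4, 6, 2]

Each entry (A^⊗2)_ij equals the minimum over all length-2 walks i = v_0 → v_1 → … → v_2 = j of Σ_t A[v_t][v_{t+1}]. For example, for (i, j) = (0, 2) we minimise over 3 possible intermediate vertex sequences; the minimum is 2, attained along the walk 0 → 2 → 2.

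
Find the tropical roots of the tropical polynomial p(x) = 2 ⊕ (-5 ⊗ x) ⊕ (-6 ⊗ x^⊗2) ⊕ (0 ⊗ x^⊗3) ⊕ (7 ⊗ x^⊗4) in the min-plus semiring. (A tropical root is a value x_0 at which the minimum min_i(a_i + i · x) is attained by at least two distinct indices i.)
Roots: {-7, -6, 1, 7}

Each tropical root is a break point of the lower envelope of the lines y = a_i + i · x (there are 5 lines, with slopes 0, 1, ..., 4). Only the lines that attain the minimum somewhere contribute to roots; other lines are dominated. Here the surviving (envelope) indices are i = 4, i = 3, i = 2, i = 1, i = 0.
Intersections between consecutive envelope lines give the roots: for adjacent envelope indices i < j the intersection is x = (a_i − a_j) / (j − i). Reading off the sorted break points: {-7, -6, 1, 7}.
Verification: at each break x_0, at least two indices attain the minimum of min_i(a_i + i · x_0).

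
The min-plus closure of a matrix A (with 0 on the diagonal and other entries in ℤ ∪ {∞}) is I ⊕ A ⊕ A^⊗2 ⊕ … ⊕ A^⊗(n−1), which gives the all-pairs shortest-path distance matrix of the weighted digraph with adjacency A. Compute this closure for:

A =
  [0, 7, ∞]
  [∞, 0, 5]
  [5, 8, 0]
Closure =
  [0, 7, 12]
  [10, 0, 5]
  [5, 8, 0]

This is the Floyd-Warshall all-pairs shortest-path computation. For each intermediate vertex k = 0, 1, …, 2, update dist[i][j] ← min(dist[i][j], dist[i][k] + dist[k][j]). The final matrix gives, for each (i, j), the minimum total weight of any directed path from i to j (possibly empty when i = j).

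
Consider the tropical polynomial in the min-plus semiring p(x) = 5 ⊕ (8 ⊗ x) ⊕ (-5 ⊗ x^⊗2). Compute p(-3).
p(-3) = -11

A tropical monomial a ⊗ x^⊗i evaluates to a + i · x. Evaluating each term at x = -3:
  Term 0 contributes 5 + 0 · -3 = 5
  Term 1 contributes 8 + 1 · -3 = 5
  Term 2 contributes -5 + 2 · -3 = -11
p(-3) = ⊕ of these = min[5, 5, -11] = -11.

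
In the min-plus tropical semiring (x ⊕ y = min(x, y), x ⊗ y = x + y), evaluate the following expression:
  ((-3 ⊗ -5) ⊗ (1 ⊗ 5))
((-3 ⊗ -5) ⊗ (1 ⊗ 5)) = -2

Expand innermost to outermost. Recall ⊕ takes the minimum of its arguments and ⊗ takes their sum. Working out the expression ((-3 ⊗ -5) ⊗ (1 ⊗ 5)) gives -2.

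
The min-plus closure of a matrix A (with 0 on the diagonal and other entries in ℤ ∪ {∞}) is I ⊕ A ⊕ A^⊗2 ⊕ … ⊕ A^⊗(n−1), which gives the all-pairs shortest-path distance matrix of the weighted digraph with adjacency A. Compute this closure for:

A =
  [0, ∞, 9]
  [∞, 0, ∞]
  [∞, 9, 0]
Closure =
  [0, 18, 9]
  [∞, 0, ∞]
  [∞, 9, 0]

This is the Floyd-Warshall all-pairs shortest-path computation. For each intermediate vertex k = 0, 1, …, 2, update dist[i][j] ← min(dist[i][j], dist[i][k] + dist[k][j]). The final matrix gives, for each (i, j), the minimum total weight of any directed path from i to j (possibly empty when i = j).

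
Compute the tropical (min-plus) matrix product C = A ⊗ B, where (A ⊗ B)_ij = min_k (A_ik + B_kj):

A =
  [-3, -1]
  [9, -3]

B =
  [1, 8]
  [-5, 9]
A ⊗ B =
  [-6, 5]
  [-8, 6]

Apply the min-plus product entry-by-entry:
  C[0][0] = min over k of (A[0][0] + B[0][0] = -3 + 1 = -2, A[0][1] + B[1][0] = -1 + -5 = -6) = -6 (attained at k = 1)
  C[0][1] = min over k of (A[0][0] + B[0][1] = -3 + 8 = 5, A[0][1] + B[1][1] = -1 + 9 = 8) = 5 (attained at k = 0)
  C[1][0] = min over k of (A[1][0] + B[0][0] = 9 + 1 = 10, A[1][1] + B[1][0] = -3 + -5 = -8) = -8 (attained at k = 1)
  C[1][1] = min over k of (A[1][0] + B[0][1] = 9 + 8 = 17, A[1][1] + B[1][1] = -3 + 9 = 6) = 6 (attained at k = 1)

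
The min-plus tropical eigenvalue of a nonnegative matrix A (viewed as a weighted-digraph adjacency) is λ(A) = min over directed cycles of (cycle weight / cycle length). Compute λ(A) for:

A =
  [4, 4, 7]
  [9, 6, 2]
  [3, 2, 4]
λ(A) = 2

Enumerate directed cycles and compute their means (weight / length). Sample:
  cycle 0 → 0: weight = 4, length = 1, mean = 4/1 ≈ 4.000
  cycle 1 → 1: weight = 6, length = 1, mean = 6/1 ≈ 6.000
  cycle 2 → 2: weight = 4, length = 1, mean = 4/1 ≈ 4.000
  cycle 0 → 1 → 0: weight = 13, length = 2, mean = 13/2 ≈ 6.500
  cycle 0 → 2 → 0: weight = 10, length = 2, mean = 10/2 ≈ 5.000
  cycle 1 → 0 → 1: weight = 13, length = 2, mean = 13/2 ≈ 6.500
Minimum mean = 2.000, attained e.g. along the cycle 1 → 2 → 1 with weight 4 and length 2. So λ(A) = 4/2 = 2.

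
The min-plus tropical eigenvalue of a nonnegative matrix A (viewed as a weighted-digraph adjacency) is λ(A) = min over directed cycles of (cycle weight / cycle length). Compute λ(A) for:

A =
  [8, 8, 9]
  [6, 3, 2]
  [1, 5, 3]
λ(A) = 3

Enumerate directed cycles and compute their means (weight / length). Sample:
  cycle 0 → 0: weight = 8, length = 1, mean = 8/1 ≈ 8.000
  cycle 1 → 1: weight = 3, length = 1, mean = 3/1 ≈ 3.000
  cycle 2 → 2: weight = 3, length = 1, mean = 3/1 ≈ 3.000
  cycle 0 → 1 → 0: weight = 14, length = 2, mean = 14/2 ≈ 7.000
  cycle 0 → 2 → 0: weight = 10, length = 2, mean = 10/2 ≈ 5.000
  cycle 1 → 0 → 1: weight = 14, length = 2, mean = 14/2 ≈ 7.000
Minimum mean = 3.000, attained e.g. along the cycle 1 → 1 with weight 3 and length 1. So λ(A) = 3/1 = 3.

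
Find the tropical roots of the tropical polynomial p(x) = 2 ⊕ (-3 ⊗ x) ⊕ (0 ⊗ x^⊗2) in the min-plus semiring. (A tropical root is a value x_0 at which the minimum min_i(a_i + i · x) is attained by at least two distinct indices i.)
Roots: {-3, 5}

Each tropical root is a break point of the lower envelope of the lines y = a_i + i · x (there are 3 lines, with slopes 0, 1, ..., 2). Only the lines that attain the minimum somewhere contribute to roots; other lines are dominated. Here the surviving (envelope) indices are i = 2, i = 1, i = 0.
Intersections between consecutive envelope lines give the roots: for adjacent envelope indices i < j the intersection is x = (a_i − a_j) / (j − i). Reading off the sorted break points: {-3, 5}.
Verification: at each break x_0, at least two indices attain the minimum of min_i(a_i + i · x_0).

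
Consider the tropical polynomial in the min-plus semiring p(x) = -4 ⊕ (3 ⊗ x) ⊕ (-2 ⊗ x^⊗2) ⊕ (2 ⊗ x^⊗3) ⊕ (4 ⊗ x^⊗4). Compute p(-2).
p(-2) = -6

A tropical monomial a ⊗ x^⊗i evaluates to a + i · x. Evaluating each term at x = -2:
  Term 0 contributes -4 + 0 · -2 = -4
  Term 1 contributes 3 + 1 · -2 = 1
  Term 2 contributes -2 + 2 · -2 = -6
  Term 3 contributes 2 + 3 · -2 = -4
  Term 4 contributes 4 + 4 · -2 = -4
p(-2) = ⊕ of these = min[-4, 1, -6, -4, -4] = -6.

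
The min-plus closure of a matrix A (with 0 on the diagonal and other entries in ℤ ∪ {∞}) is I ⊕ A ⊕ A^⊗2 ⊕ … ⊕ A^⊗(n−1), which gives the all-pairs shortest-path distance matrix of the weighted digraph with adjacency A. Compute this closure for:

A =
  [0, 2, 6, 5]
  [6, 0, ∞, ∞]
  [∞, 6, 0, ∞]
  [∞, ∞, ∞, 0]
Closure =
  [0, 2, 6, 5]
  [6, 0, 12, 11]
  [12, 6, 0, 17]
  [∞, ∞, ∞, 0]

This is the Floyd-Warshall all-pairs shortest-path computation. For each intermediate vertex k = 0, 1, …, 3, update dist[i][j] ← min(dist[i][j], dist[i][k] + dist[k][j]). The final matrix gives, for each (i, j), the minimum total weight of any directed path from i to j (possibly empty when i = j).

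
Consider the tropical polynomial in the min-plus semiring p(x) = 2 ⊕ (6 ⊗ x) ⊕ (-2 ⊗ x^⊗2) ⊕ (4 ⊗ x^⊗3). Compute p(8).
p(8) = 2

A tropical monomial a ⊗ x^⊗i evaluates to a + i · x. Evaluating each term at x = 8:
  Term 0 contributes 2 + 0 · 8 = 2
  Term 1 contributes 6 + 1 · 8 = 14
  Term 2 contributes -2 + 2 · 8 = 14
  Term 3 contributes 4 + 3 · 8 = 28
p(8) = ⊕ of these = min[2, 14, 14, 28] = 2.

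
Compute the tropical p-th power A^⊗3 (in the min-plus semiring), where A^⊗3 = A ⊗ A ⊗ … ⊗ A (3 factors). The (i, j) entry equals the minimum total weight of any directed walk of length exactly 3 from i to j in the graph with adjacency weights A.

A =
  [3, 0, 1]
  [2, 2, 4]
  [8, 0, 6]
A^⊗3 =
  [3, 2, 3]
  [4, 3, 5]
  [4, 2, 3]

Each entry (A^⊗3)_ij equals the minimum over all length-3 walks i = v_0 → v_1 → … → v_3 = j of Σ_t A[v_t][v_{t+1}]. For example, for (i, j) = (0, 2) we minimise over 9 possible intermediate vertex sequences; the minimum is 3, attained along the walk 0 → 1 → 0 → 2.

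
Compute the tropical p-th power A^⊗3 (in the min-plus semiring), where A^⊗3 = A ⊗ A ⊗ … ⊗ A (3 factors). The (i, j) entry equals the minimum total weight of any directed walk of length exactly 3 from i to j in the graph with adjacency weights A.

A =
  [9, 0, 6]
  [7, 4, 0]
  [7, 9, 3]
A^⊗3 =
  [7, 7, 3]
  [10, 7, 6]
  [13, 10, 7]

Each entry (A^⊗3)_ij equals the minimum over all length-3 walks i = v_0 → v_1 → … → v_3 = j of Σ_t A[v_t][v_{t+1}]. For example, for (i, j) = (0, 2) we minimise over 9 possible intermediate vertex sequences; the minimum is 3, attained along the walk 0 → 1 → 2 → 2.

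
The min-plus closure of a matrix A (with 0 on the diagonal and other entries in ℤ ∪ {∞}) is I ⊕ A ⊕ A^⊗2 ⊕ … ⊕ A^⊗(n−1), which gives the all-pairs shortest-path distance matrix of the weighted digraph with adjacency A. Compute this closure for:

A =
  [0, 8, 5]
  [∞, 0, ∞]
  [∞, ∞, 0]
Closure =
  [0, 8, 5]
  [∞, 0, ∞]
  [∞, ∞, 0]

This is the Floyd-Warshall all-pairs shortest-path computation. For each intermediate vertex k = 0, 1, …, 2, update dist[i][j] ← min(dist[i][j], dist[i][k] + dist[k][j]). The final matrix gives, for each (i, j), the minimum total weight of any directed path from i to j (possibly empty when i = j).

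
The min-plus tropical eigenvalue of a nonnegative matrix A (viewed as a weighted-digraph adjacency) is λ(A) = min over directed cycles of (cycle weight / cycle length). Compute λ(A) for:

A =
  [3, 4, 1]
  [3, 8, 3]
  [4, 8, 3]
λ(A) = 5/2

Enumerate directed cycles and compute their means (weight / length). Sample:
  cycle 0 → 0: weight = 3, length = 1, mean = 3/1 ≈ 3.000
  cycle 1 → 1: weight = 8, length = 1, mean = 8/1 ≈ 8.000
  cycle 2 → 2: weight = 3, length = 1, mean = 3/1 ≈ 3.000
  cycle 0 → 1 → 0: weight = 7, length = 2, mean = 7/2 ≈ 3.500
  cycle 0 → 2 → 0: weight = 5, length = 2, mean = 5/2 ≈ 2.500
  cycle 1 → 0 → 1: weight = 7, length = 2, mean = 7/2 ≈ 3.500
Minimum mean = 2.500, attained e.g. along the cycle 0 → 2 → 0 with weight 5 and length 2. So λ(A) = 5/2 = 5/2.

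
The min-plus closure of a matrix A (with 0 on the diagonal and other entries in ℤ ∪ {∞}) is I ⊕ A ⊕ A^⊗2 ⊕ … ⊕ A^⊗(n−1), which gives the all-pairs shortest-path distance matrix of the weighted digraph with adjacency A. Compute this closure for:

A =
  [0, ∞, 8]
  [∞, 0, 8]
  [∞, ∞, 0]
Closure =
  [0, ∞, 8]
  [∞, 0, 8]
  [∞, ∞, 0]

This is the Floyd-Warshall all-pairs shortest-path computation. For each intermediate vertex k = 0, 1, …, 2, update dist[i][j] ← min(dist[i][j], dist[i][k] + dist[k][j]). The final matrix gives, for each (i, j), the minimum total weight of any directed path from i to j (possibly empty when i = j).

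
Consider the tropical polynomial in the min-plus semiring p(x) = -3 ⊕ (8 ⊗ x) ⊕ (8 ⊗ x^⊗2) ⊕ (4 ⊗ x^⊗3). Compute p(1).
p(1) = -3

A tropical monomial a ⊗ x^⊗i evaluates to a + i · x. Evaluating each term at x = 1:
  Term 0 contributes -3 + 0 · 1 = -3
  Term 1 contributes 8 + 1 · 1 = 9
  Term 2 contributes 8 + 2 · 1 = 10
  Term 3 contributes 4 + 3 · 1 = 7
p(1) = ⊕ of these = min[-3, 9, 10, 7] = -3.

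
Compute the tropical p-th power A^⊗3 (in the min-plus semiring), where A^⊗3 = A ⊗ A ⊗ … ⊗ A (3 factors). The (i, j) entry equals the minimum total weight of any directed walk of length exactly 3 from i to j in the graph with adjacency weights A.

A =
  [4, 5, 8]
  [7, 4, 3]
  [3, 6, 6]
A^⊗3 =
  [11, 13, 12]
  [10, 11, 11]
  [11, 12, 11]

Each entry (A^⊗3)_ij equals the minimum over all length-3 walks i = v_0 → v_1 → … → v_3 = j of Σ_t A[v_t][v_{t+1}]. For example, for (i, j) = (0, 2) we minimise over 9 possible intermediate vertex sequences; the minimum is 12, attained along the walk 0 → 0 → 1 → 2.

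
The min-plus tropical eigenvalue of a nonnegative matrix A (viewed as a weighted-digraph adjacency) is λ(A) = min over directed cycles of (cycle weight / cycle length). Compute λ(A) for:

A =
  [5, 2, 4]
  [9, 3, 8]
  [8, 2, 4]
λ(A) = 3

Enumerate directed cycles and compute their means (weight / length). Sample:
  cycle 0 → 0: weight = 5, length = 1, mean = 5/1 ≈ 5.000
  cycle 1 → 1: weight = 3, length = 1, mean = 3/1 ≈ 3.000
  cycle 2 → 2: weight = 4, length = 1, mean = 4/1 ≈ 4.000
  cycle 0 → 1 → 0: weight = 11, length = 2, mean = 11/2 ≈ 5.500
  cycle 0 → 2 → 0: weight = 12, length = 2, mean = 12/2 ≈ 6.000
  cycle 1 → 0 → 1: weight = 11, length = 2, mean = 11/2 ≈ 5.500
Minimum mean = 3.000, attained e.g. along the cycle 1 → 1 with weight 3 and length 1. So λ(A) = 3/1 = 3.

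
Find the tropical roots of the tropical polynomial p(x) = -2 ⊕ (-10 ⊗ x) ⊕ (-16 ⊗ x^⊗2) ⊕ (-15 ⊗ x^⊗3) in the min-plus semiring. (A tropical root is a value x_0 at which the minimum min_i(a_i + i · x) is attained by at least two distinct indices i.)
Roots: {-1, 6, 8}

Each tropical root is a break point of the lower envelope of the lines y = a_i + i · x (there are 4 lines, with slopes 0, 1, ..., 3). Only the lines that attain the minimum somewhere contribute to roots; other lines are dominated. Here the surviving (envelope) indices are i = 3, i = 2, i = 1, i = 0.
Intersections between consecutive envelope lines give the roots: for adjacent envelope indices i < j the intersection is x = (a_i − a_j) / (j − i). Reading off the sorted break points: {-1, 6, 8}.
Verification: at each break x_0, at least two indices attain the minimum of min_i(a_i + i · x_0).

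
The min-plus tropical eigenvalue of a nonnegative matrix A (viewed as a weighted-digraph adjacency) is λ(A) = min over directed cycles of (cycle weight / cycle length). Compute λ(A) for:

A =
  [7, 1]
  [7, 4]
λ(A) = 4

Enumerate directed cycles and compute their means (weight / length). Sample:
  cycle 0 → 0: weight = 7, length = 1, mean = 7/1 ≈ 7.000
  cycle 1 → 1: weight = 4, length = 1, mean = 4/1 ≈ 4.000
  cycle 0 → 1 → 0: weight = 8, length = 2, mean = 8/2 ≈ 4.000
  cycle 1 → 0 → 1: weight = 8, length = 2, mean = 8/2 ≈ 4.000
Minimum mean = 4.000, attained e.g. along the cycle 1 → 1 with weight 4 and length 1. So λ(A) = 4/1 = 4.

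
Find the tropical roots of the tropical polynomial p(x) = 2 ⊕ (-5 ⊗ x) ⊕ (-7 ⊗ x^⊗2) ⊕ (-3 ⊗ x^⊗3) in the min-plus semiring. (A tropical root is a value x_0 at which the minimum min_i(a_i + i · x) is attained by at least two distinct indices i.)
Roots: {-4, 2, 7}

Each tropical root is a break point of the lower envelope of the lines y = a_i + i · x (there are 4 lines, with slopes 0, 1, ..., 3). Only the lines that attain the minimum somewhere contribute to roots; other lines are dominated. Here the surviving (envelope) indices are i = 3, i = 2, i = 1, i = 0.
Intersections between consecutive envelope lines give the roots: for adjacent envelope indices i < j the intersection is x = (a_i − a_j) / (j − i). Reading off the sorted break points: {-4, 2, 7}.
Verification: at each break x_0, at least two indices attain the minimum of min_i(a_i + i · x_0).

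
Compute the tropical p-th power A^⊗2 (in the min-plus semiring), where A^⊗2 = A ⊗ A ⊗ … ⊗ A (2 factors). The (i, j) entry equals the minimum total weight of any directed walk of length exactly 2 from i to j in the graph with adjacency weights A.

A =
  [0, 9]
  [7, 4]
A^⊗2 =
  [0, 9]
  [7, 8]

Each entry (A^⊗2)_ij equals the minimum over all length-2 walks i = v_0 → v_1 → … → v_2 = j of Σ_t A[v_t][v_{t+1}]. For example, for (i, j) = (0, 1) we minimise over 2 possible intermediate vertex sequences; the minimum is 9, attained along the walk 0 → 0 → 1.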